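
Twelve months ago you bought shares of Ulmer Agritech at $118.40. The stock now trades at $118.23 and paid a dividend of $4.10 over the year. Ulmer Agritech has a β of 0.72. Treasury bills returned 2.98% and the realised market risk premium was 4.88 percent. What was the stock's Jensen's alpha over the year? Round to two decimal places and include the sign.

-3.17%

Realised HPR = (P1 + D1 − P0) / P0 = (118.23 + 4.10 − 118.40) / 118.40 = 3.93 / 118.40 = 3.3193%
CAPM required = R_f + β·MRP = 2.98% + 0.72 × 4.88% = 6.4936%
α = realised − required = 3.3193% − 6.4936% = -3.17%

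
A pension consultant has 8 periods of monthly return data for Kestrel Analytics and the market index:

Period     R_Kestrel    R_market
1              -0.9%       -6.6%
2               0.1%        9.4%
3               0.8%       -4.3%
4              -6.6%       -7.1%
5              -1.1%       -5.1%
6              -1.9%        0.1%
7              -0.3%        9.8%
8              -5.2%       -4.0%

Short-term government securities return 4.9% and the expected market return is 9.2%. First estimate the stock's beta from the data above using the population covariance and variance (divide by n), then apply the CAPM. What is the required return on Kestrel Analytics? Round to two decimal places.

Mean R_i = (-0.9 + 0.1 + 0.8 − 6.6 − 1.1 − 1.9 − 0.3 − 5.2) / 8 = -1.8875%
Mean R_m = (-6.6 + 9.4 − 4.3 − 7.1 − 5.1 + 0.1 + 9.8 − 4.0) / 8 = -0.9750%
Σ(R_i − R̄_i)(R_m − R̄_m) = 58.8575  ⇒  Cov = 58.8575 / 8 = 7.3572
Σ(R_m − R̄_m)² = 331.2750  ⇒  Var(R_m) = 331.2750 / 8 = 41.4094
β = Cov / Var(R_m) = 7.3572 / 41.4094 = 0.1777
MRP = 9.2% − 4.9% = 4.30%
E(R) = R_f + β × MRP = 4.9% + 0.1777 × 4.3% = 5.66%

5.66%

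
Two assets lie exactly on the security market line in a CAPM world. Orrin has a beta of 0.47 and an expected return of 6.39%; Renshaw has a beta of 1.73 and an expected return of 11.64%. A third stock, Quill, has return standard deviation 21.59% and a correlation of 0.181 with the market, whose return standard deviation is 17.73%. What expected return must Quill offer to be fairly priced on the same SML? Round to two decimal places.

5.35%

MRP = (11.64% − 6.39%) / (1.73 − 0.47) = 4.1667%
R_f = 6.39% − 0.47 × 4.1667% = 4.4317%
β_Quill = ρ·σ_i/σ_m = 0.181 × 21.59 / 17.73 = 0.2204
E(R_Quill) = R_f + β × MRP = 4.4317% + 0.2204 × 4.1667% = 5.35%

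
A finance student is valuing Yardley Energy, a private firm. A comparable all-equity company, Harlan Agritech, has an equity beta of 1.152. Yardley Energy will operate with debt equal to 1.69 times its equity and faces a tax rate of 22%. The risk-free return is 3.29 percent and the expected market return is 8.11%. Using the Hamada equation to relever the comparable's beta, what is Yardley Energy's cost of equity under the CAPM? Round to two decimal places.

β_L = β_U × [1 + (1 − t)(D/E)] = 1.152 × [1 + (1 − 0.22) × 1.69]
    = 1.152 × [1 + 0.78 × 1.69] = 1.152 × 2.3182 = 2.6706
MRP = 8.11% − 3.29% = 4.82%
E(R) = R_f + β_L × MRP = 3.29% + 2.6706 × 4.82% = 16.16%

16.16%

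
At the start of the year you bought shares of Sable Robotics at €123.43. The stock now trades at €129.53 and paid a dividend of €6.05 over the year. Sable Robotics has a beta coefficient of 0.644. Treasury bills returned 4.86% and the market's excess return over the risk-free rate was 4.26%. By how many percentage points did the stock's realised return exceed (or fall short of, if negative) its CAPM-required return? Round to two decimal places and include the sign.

Realised HPR = (P1 + D1 − P0) / P0 = (129.53 + 6.05 − 123.43) / 123.43 = 12.15 / 123.43 = 9.8436%
CAPM required = R_f + β·MRP = 4.86% + 0.644 × 4.26% = 7.60344%
α = realised − required = 9.8436% − 7.60344% = +2.24%

+2.24%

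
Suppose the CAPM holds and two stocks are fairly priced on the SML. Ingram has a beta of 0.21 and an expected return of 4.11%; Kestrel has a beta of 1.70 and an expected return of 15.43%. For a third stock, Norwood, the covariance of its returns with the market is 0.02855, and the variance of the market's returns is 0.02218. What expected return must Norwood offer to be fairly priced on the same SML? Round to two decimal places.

12.29%

MRP = (15.43% − 4.11%) / (1.70 − 0.21) = 7.5973%
R_f = 4.11% − 0.21 × 7.5973% = 2.5146%
β_Norwood = Cov / Var(R_m) = 0.02855 / 0.02218 = 1.2872
E(R_Norwood) = R_f + β × MRP = 2.5146% + 1.2872 × 7.5973% = 12.29%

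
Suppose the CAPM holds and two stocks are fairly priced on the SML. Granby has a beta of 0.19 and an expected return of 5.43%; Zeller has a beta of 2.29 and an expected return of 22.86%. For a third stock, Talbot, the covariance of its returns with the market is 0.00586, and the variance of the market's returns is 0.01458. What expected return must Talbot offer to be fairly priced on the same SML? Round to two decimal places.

MRP = (22.86% − 5.43%) / (2.29 − 0.19) = 8.3000%
R_f = 5.43% − 0.19 × 8.3000% = 3.8530%
β_Talbot = Cov / Var(R_m) = 0.00586 / 0.01458 = 0.4019
E(R_Talbot) = R_f + β × MRP = 3.8530% + 0.4019 × 8.3000% = 7.19%

7.19%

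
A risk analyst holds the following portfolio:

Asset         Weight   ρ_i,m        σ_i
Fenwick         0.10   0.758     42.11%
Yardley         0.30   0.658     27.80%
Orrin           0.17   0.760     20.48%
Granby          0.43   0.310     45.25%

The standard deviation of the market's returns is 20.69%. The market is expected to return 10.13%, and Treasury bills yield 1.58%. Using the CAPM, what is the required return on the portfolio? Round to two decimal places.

β_Fenwick = 0.758 × 42.11% / 20.69% = 1.5427
β_Yardley = 0.658 × 27.80% / 20.69% = 0.8841
β_Orrin = 0.760 × 20.48% / 20.69% = 0.7523
β_Granby = 0.310 × 45.25% / 20.69% = 0.6780
β_P = Σ w_i β_i = 0.10×1.5427 + 0.30×0.8841 + 0.17×0.7523 + 0.43×0.6780 = 0.8389
MRP = 10.13% − 1.58% = 8.55%
E(R_P) = R_f + β_P × MRP = 1.58% + 0.8389 × 8.55% = 8.75%

8.75%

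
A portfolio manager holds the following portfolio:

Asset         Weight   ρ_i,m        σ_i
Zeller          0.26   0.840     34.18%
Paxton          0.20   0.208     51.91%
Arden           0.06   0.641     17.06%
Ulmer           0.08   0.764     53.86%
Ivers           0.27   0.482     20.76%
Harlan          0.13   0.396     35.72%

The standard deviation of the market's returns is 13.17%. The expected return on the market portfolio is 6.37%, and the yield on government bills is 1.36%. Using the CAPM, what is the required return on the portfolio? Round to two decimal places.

β_Zeller = 0.840 × 34.18% / 13.17% = 2.1800
β_Paxton = 0.208 × 51.91% / 13.17% = 0.8198
β_Arden = 0.641 × 17.06% / 13.17% = 0.8303
β_Ulmer = 0.764 × 53.86% / 13.17% = 3.1245
β_Ivers = 0.482 × 20.76% / 13.17% = 0.7598
β_Harlan = 0.396 × 35.72% / 13.17% = 1.0740
β_P = Σ w_i β_i = 0.26×2.1800 + 0.20×0.8198 + 0.06×0.8303 + 0.08×3.1245 + 0.27×0.7598 + 0.13×1.0740 = 1.3753
MRP = 6.37% − 1.36% = 5.01%
E(R_P) = R_f + β_P × MRP = 1.36% + 1.3753 × 5.01% = 8.25%

8.25%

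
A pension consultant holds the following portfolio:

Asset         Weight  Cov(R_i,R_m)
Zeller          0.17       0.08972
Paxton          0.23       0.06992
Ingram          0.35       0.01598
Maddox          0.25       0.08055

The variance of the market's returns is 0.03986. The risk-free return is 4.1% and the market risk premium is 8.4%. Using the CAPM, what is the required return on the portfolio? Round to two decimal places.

16.13%

β_Zeller = 0.08972 / 0.03986 = 2.2509
β_Paxton = 0.06992 / 0.03986 = 1.7541
β_Ingram = 0.01598 / 0.03986 = 0.4009
β_Maddox = 0.08055 / 0.03986 = 2.0208
β_P = Σ w_i β_i = 0.17×2.2509 + 0.23×1.7541 + 0.35×0.4009 + 0.25×2.0208 = 1.4316
E(R_P) = R_f + β_P × MRP = 4.1% + 1.4316 × 8.4% = 16.13%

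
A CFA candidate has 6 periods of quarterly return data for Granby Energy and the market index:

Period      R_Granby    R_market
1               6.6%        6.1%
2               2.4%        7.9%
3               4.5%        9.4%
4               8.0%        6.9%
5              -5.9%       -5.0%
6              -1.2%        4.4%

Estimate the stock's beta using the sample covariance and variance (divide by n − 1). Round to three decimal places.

Mean R_i = (6.6 + 2.4 + 4.5 + 8.0 − 5.9 − 1.2) / 6 = 2.4000%
Mean R_m = (6.1 + 7.9 + 9.4 + 6.9 − 5.0 + 4.4) / 6 = 4.9500%
Σ(R_i − R̄_i)(R_m − R̄_m) = 109.6600  ⇒  Cov = 109.6600 / 5 = 21.9320
Σ(R_m − R̄_m)² = 132.9350  ⇒  Var(R_m) = 132.9350 / 5 = 26.5870
β = Cov / Var(R_m) = 21.9320 / 26.5870 = 0.8249

0.825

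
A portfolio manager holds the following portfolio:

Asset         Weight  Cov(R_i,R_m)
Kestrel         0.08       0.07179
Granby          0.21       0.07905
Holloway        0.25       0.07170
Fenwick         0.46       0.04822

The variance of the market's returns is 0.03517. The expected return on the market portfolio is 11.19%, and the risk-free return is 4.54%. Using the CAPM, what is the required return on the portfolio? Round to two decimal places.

β_Kestrel = 0.07179 / 0.03517 = 2.0412
β_Granby = 0.07905 / 0.03517 = 2.2477
β_Holloway = 0.07170 / 0.03517 = 2.0387
β_Fenwick = 0.04822 / 0.03517 = 1.3711
β_P = Σ w_i β_i = 0.08×2.0412 + 0.21×2.2477 + 0.25×2.0387 + 0.46×1.3711 = 1.7757
MRP = 11.19% − 4.54% = 6.65%
E(R_P) = R_f + β_P × MRP = 4.54% + 1.7757 × 6.65% = 16.35%

16.35%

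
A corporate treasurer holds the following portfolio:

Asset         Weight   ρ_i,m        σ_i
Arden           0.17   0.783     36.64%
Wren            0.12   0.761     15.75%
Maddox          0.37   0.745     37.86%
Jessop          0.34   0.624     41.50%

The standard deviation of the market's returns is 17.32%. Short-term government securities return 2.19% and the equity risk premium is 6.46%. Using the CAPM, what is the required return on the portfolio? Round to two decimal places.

β_Arden = 0.783 × 36.64% / 17.32% = 1.6564
β_Wren = 0.761 × 15.75% / 17.32% = 0.6920
β_Maddox = 0.745 × 37.86% / 17.32% = 1.6285
β_Jessop = 0.624 × 41.50% / 17.32% = 1.4952
β_P = Σ w_i β_i = 0.17×1.6564 + 0.12×0.6920 + 0.37×1.6285 + 0.34×1.4952 = 1.4755
E(R_P) = R_f + β_P × MRP = 2.19% + 1.4755 × 6.46% = 11.72%

11.72%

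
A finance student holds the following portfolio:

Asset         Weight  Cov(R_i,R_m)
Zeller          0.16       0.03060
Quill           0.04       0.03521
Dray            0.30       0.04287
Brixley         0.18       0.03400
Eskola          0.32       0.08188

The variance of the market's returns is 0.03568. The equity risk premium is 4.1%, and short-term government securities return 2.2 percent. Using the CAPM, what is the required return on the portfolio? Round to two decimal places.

8.12%

β_Zeller = 0.03060 / 0.03568 = 0.8576
β_Quill = 0.03521 / 0.03568 = 0.9868
β_Dray = 0.04287 / 0.03568 = 1.2015
β_Brixley = 0.03400 / 0.03568 = 0.9529
β_Eskola = 0.08188 / 0.03568 = 2.2948
β_P = Σ w_i β_i = 0.16×0.8576 + 0.04×0.9868 + 0.30×1.2015 + 0.18×0.9529 + 0.32×2.2948 = 1.4430
E(R_P) = R_f + β_P × MRP = 2.2% + 1.4430 × 4.1% = 8.12%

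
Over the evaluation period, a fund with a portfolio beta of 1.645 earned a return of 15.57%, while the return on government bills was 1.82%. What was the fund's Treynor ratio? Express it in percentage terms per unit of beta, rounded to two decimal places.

Treynor = (R_P − R_f) / β_P = (15.57% − 1.82%) / 1.6450 = 13.75% / 1.6450 = 8.36%

8.36%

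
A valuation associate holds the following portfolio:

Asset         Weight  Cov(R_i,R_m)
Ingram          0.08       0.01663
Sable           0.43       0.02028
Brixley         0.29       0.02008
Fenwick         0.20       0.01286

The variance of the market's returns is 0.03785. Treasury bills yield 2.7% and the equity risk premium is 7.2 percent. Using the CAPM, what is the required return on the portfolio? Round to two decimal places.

β_Ingram = 0.01663 / 0.03785 = 0.4394
β_Sable = 0.02028 / 0.03785 = 0.5358
β_Brixley = 0.02008 / 0.03785 = 0.5305
β_Fenwick = 0.01286 / 0.03785 = 0.3398
β_P = Σ w_i β_i = 0.08×0.4394 + 0.43×0.5358 + 0.29×0.5305 + 0.20×0.3398 = 0.4874
E(R_P) = R_f + β_P × MRP = 2.7% + 0.4874 × 7.2% = 6.21%

6.21%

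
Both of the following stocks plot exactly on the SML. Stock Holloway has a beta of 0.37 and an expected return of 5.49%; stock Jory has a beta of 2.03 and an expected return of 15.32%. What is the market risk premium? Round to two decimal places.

Both satisfy E(R) = R_f + β·MRP, so the slope of the SML is
MRP = (15.32% − 5.49%) / (2.03 − 0.37) = 9.83% / 1.66 = 5.9217%

5.92%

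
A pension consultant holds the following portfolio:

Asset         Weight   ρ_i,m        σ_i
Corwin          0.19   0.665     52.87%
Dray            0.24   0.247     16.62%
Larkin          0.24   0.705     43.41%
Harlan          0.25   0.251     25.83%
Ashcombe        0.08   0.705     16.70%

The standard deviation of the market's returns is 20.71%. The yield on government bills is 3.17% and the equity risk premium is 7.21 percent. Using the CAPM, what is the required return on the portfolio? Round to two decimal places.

9.29%

β_Corwin = 0.665 × 52.87% / 20.71% = 1.6977
β_Dray = 0.247 × 16.62% / 20.71% = 0.1982
β_Larkin = 0.705 × 43.41% / 20.71% = 1.4777
β_Harlan = 0.251 × 25.83% / 20.71% = 0.3131
β_Ashcombe = 0.705 × 16.70% / 20.71% = 0.5685
β_P = Σ w_i β_i = 0.19×1.6977 + 0.24×0.1982 + 0.24×1.4777 + 0.25×0.3131 + 0.08×0.5685 = 0.8485
E(R_P) = R_f + β_P × MRP = 3.17% + 0.8485 × 7.21% = 9.29%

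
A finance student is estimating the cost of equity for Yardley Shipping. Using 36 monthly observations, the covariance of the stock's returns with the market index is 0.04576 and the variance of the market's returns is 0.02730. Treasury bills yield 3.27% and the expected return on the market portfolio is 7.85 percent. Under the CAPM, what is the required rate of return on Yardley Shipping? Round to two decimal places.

10.95%

β = Cov(R_i, R_m) / Var(R_m) = 0.04576 / 0.02730 = 1.6762
MRP = 7.85% − 3.27% = 4.58%
E(R) = R_f + β × MRP = 3.27% + 1.6762 × 4.58% = 10.95%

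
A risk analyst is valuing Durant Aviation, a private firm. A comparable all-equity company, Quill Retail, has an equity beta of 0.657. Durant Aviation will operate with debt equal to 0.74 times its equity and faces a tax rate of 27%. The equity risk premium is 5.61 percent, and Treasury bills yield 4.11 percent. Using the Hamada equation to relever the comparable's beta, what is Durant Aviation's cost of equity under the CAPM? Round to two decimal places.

β_L = β_U × [1 + (1 − t)(D/E)] = 0.657 × [1 + (1 − 0.27) × 0.74]
    = 0.657 × [1 + 0.73 × 0.74] = 0.657 × 1.5402 = 1.0119
E(R) = R_f + β_L × MRP = 4.11% + 1.0119 × 5.61% = 9.79%

9.79%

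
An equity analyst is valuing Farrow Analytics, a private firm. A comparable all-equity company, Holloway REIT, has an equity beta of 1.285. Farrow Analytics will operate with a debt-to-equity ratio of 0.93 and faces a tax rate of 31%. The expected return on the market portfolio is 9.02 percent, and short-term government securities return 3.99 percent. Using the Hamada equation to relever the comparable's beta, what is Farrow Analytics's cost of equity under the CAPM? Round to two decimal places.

14.60%

β_L = β_U × [1 + (1 − t)(D/E)] = 1.285 × [1 + (1 − 0.31) × 0.93]
    = 1.285 × [1 + 0.69 × 0.93] = 1.285 × 1.6417 = 2.1096
MRP = 9.02% − 3.99% = 5.03%
E(R) = R_f + β_L × MRP = 3.99% + 2.1096 × 5.03% = 14.60%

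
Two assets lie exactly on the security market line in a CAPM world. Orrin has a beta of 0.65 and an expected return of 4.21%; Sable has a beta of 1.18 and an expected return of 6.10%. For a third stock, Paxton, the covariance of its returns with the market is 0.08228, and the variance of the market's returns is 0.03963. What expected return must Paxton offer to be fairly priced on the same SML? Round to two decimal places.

9.30%

MRP = (6.10% − 4.21%) / (1.18 − 0.65) = 3.5660%
R_f = 4.21% − 0.65 × 3.5660% = 1.8921%
β_Paxton = Cov / Var(R_m) = 0.08228 / 0.03963 = 2.0762
E(R_Paxton) = R_f + β × MRP = 1.8921% + 2.0762 × 3.5660% = 9.30%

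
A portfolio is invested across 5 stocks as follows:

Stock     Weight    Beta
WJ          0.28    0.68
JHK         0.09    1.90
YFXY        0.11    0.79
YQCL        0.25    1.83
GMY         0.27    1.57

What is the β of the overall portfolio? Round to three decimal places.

1.330

β_P = Σ w_i β_i = 0.28×0.68 + 0.09×1.90 + 0.11×0.79 + 0.25×1.83 + 0.27×1.57 = 1.3297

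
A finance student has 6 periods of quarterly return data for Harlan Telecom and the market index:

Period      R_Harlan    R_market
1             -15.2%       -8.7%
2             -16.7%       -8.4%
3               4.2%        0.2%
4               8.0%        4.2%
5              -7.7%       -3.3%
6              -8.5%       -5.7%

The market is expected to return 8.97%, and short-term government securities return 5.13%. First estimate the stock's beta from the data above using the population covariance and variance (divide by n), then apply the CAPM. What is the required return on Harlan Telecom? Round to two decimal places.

12.61%

Mean R_i = (-15.2 − 16.7 + 4.2 + 8.0 − 7.7 − 8.5) / 6 = -5.9833%
Mean R_m = (-8.7 − 8.4 + 0.2 + 4.2 − 3.3 − 5.7) / 6 = -3.6167%
Σ(R_i − R̄_i)(R_m − R̄_m) = 250.9817  ⇒  Cov = 250.9817 / 6 = 41.8303
Σ(R_m − R̄_m)² = 128.8283  ⇒  Var(R_m) = 128.8283 / 6 = 21.4714
β = Cov / Var(R_m) = 41.8303 / 21.4714 = 1.9482
MRP = 8.97% − 5.13% = 3.84%
E(R) = R_f + β × MRP = 5.13% + 1.9482 × 3.84% = 12.61%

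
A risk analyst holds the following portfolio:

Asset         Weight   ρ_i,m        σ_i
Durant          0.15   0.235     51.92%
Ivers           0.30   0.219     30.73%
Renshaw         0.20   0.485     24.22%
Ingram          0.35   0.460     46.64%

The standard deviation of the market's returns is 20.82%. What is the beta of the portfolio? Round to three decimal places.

β_Durant = 0.235 × 51.92% / 20.82% = 0.5860
β_Ivers = 0.219 × 30.73% / 20.82% = 0.3232
β_Renshaw = 0.485 × 24.22% / 20.82% = 0.5642
β_Ingram = 0.460 × 46.64% / 20.82% = 1.0305
β_P = Σ w_i β_i = 0.15×0.5860 + 0.30×0.3232 + 0.20×0.5642 + 0.35×1.0305 = 0.6584

0.658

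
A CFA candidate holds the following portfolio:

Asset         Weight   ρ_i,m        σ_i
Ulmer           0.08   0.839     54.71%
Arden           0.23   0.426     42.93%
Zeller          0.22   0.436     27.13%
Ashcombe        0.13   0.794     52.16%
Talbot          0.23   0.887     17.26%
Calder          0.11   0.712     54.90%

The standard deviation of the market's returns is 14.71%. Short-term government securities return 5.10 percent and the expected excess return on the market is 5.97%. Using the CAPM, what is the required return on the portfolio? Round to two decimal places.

β_Ulmer = 0.839 × 54.71% / 14.71% = 3.1204
β_Arden = 0.426 × 42.93% / 14.71% = 1.2432
β_Zeller = 0.436 × 27.13% / 14.71% = 0.8041
β_Ashcombe = 0.794 × 52.16% / 14.71% = 2.8154
β_Talbot = 0.887 × 17.26% / 14.71% = 1.0408
β_Calder = 0.712 × 54.90% / 14.71% = 2.6573
β_P = Σ w_i β_i = 0.08×3.1204 + 0.23×1.2432 + 0.22×0.8041 + 0.13×2.8154 + 0.23×1.0408 + 0.11×2.6573 = 1.6102
E(R_P) = R_f + β_P × MRP = 5.10% + 1.6102 × 5.97% = 14.71%

14.71%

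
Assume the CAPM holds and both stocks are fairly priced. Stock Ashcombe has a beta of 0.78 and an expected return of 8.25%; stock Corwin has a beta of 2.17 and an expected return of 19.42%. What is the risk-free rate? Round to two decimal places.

Both satisfy E(R) = R_f + β·MRP, so the slope of the SML is
MRP = (19.42% − 8.25%) / (2.17 − 0.78) = 11.17% / 1.39 = 8.0360%
R_f = E(R_Ashcombe) − β_Ashcombe·MRP = 8.25% − 0.78 × 8.0360% = 1.9819%

1.98%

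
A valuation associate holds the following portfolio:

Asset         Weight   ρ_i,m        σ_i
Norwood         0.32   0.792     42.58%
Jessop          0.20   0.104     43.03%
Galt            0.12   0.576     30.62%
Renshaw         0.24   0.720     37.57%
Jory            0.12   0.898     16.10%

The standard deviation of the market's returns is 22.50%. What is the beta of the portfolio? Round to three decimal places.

β_Norwood = 0.792 × 42.58% / 22.50% = 1.4988
β_Jessop = 0.104 × 43.03% / 22.50% = 0.1989
β_Galt = 0.576 × 30.62% / 22.50% = 0.7839
β_Renshaw = 0.720 × 37.57% / 22.50% = 1.2022
β_Jory = 0.898 × 16.10% / 22.50% = 0.6426
β_P = Σ w_i β_i = 0.32×1.4988 + 0.20×0.1989 + 0.12×0.7839 + 0.24×1.2022 + 0.12×0.6426 = 0.9791

0.979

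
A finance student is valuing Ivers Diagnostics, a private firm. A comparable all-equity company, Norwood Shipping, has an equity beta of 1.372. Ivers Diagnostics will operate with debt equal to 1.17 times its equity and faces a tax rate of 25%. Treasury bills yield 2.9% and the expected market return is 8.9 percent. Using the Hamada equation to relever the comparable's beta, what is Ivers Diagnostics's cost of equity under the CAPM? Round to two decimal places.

18.36%

β_L = β_U × [1 + (1 − t)(D/E)] = 1.372 × [1 + (1 − 0.25) × 1.17]
    = 1.372 × [1 + 0.75 × 1.17] = 1.372 × 1.8775 = 2.5759
MRP = 8.9% − 2.9% = 6.00%
E(R) = R_f + β_L × MRP = 2.9% + 2.5759 × 6.0% = 18.36%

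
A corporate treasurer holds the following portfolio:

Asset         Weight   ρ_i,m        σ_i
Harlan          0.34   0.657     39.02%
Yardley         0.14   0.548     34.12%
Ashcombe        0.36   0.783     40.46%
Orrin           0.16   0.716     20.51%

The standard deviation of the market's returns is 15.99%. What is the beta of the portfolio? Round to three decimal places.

β_Harlan = 0.657 × 39.02% / 15.99% = 1.6033
β_Yardley = 0.548 × 34.12% / 15.99% = 1.1693
β_Ashcombe = 0.783 × 40.46% / 15.99% = 1.9812
β_Orrin = 0.716 × 20.51% / 15.99% = 0.9184
β_P = Σ w_i β_i = 0.34×1.6033 + 0.14×1.1693 + 0.36×1.9812 + 0.16×0.9184 = 1.5690

1.569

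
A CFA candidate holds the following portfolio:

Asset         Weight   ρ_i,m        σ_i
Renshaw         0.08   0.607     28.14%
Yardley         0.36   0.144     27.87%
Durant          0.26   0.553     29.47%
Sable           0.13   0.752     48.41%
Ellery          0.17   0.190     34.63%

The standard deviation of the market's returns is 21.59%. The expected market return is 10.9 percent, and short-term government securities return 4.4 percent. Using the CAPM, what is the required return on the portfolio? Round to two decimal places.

β_Renshaw = 0.607 × 28.14% / 21.59% = 0.7912
β_Yardley = 0.144 × 27.87% / 21.59% = 0.1859
β_Durant = 0.553 × 29.47% / 21.59% = 0.7548
β_Sable = 0.752 × 48.41% / 21.59% = 1.6862
β_Ellery = 0.190 × 34.63% / 21.59% = 0.3048
β_P = Σ w_i β_i = 0.08×0.7912 + 0.36×0.1859 + 0.26×0.7548 + 0.13×1.6862 + 0.17×0.3048 = 0.5975
MRP = 10.9% − 4.4% = 6.50%
E(R_P) = R_f + β_P × MRP = 4.4% + 0.5975 × 6.5% = 8.28%

8.28%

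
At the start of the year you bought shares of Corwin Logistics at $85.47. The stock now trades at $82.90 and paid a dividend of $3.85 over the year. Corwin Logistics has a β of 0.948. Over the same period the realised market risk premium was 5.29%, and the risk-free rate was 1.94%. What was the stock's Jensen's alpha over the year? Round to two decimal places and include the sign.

Realised HPR = (P1 + D1 − P0) / P0 = (82.90 + 3.85 − 85.47) / 85.47 = 1.28 / 85.47 = 1.4976%
CAPM required = R_f + β·MRP = 1.94% + 0.948 × 5.29% = 6.95492%
α = realised − required = 1.4976% − 6.95492% = -5.46%

-5.46%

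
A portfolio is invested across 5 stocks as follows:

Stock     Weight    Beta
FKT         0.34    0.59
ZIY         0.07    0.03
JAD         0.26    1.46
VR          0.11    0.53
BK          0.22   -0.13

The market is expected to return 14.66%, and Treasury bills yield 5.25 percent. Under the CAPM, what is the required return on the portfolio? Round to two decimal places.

11.01%

β_P = Σ w_i β_i = 0.34×0.59 + 0.07×0.03 + 0.26×1.46 + 0.11×0.53 + 0.22×-0.13 = 0.6120
MRP = 14.66% − 5.25% = 9.41%
E(R_P) = R_f + β_P × MRP = 5.25% + 0.6120 × 9.41% = 11.01%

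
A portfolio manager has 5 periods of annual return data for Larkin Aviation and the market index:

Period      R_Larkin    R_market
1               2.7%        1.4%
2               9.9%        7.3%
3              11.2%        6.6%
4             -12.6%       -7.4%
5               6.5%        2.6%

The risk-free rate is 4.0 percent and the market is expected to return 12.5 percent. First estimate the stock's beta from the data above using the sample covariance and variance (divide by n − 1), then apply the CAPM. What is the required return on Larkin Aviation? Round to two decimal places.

17.70%

Mean R_i = (2.7 + 9.9 + 11.2 − 12.6 + 6.5) / 5 = 3.5400%
Mean R_m = (1.4 + 7.3 + 6.6 − 7.4 + 2.6) / 5 = 2.1000%
Σ(R_i − R̄_i)(R_m − R̄_m) = 222.9400  ⇒  Cov = 222.9400 / 4 = 55.7350
Σ(R_m − R̄_m)² = 138.2800  ⇒  Var(R_m) = 138.2800 / 4 = 34.5700
β = Cov / Var(R_m) = 55.7350 / 34.5700 = 1.6122
MRP = 12.5% − 4.0% = 8.50%
E(R) = R_f + β × MRP = 4.0% + 1.6122 × 8.5% = 17.70%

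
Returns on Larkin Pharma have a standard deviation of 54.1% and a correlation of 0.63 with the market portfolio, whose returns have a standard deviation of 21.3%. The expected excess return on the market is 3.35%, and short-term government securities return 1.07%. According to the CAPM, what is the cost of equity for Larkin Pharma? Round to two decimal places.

6.43%

β = ρ × σ_i / σ_m = 0.63 × 54.1% / 21.3% = 1.6001
E(R) = 1.07% + 1.6001 × 3.35% = 6.43%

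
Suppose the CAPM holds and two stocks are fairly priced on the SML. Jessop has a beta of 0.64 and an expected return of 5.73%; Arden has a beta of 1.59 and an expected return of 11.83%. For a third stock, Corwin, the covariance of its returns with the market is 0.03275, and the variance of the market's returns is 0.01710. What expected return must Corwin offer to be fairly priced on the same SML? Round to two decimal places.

MRP = (11.83% − 5.73%) / (1.59 − 0.64) = 6.4211%
R_f = 5.73% − 0.64 × 6.4211% = 1.6205%
β_Corwin = Cov / Var(R_m) = 0.03275 / 0.01710 = 1.9152
E(R_Corwin) = R_f + β × MRP = 1.6205% + 1.9152 × 6.4211% = 13.92%

13.92%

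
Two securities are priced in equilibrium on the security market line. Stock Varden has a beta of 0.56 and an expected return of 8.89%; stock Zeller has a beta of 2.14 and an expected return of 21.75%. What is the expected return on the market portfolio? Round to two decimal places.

12.47%

Both satisfy E(R) = R_f + β·MRP, so the slope of the SML is
MRP = (21.75% − 8.89%) / (2.14 − 0.56) = 12.86% / 1.58 = 8.1392%
R_f = E(R_Varden) − β_Varden·MRP = 8.89% − 0.56 × 8.1392% = 4.3320%
E(R_m) = R_f + MRP = 4.3320% + 8.1392% = 12.47%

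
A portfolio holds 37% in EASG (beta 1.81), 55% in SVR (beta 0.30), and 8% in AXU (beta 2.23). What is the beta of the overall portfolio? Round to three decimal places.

1.013

β_P = Σ w_i β_i = 0.37×1.81 + 0.55×0.30 + 0.08×2.23 = 1.0131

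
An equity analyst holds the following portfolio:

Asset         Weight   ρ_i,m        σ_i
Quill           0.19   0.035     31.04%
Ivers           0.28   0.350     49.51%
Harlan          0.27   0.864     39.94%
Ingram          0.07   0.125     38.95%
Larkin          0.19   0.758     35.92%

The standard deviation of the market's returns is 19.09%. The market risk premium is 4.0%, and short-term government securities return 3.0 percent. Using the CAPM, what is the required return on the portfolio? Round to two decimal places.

β_Quill = 0.035 × 31.04% / 19.09% = 0.0569
β_Ivers = 0.350 × 49.51% / 19.09% = 0.9077
β_Harlan = 0.864 × 39.94% / 19.09% = 1.8077
β_Ingram = 0.125 × 38.95% / 19.09% = 0.2550
β_Larkin = 0.758 × 35.92% / 19.09% = 1.4263
β_P = Σ w_i β_i = 0.19×0.0569 + 0.28×0.9077 + 0.27×1.8077 + 0.07×0.2550 + 0.19×1.4263 = 1.0419
E(R_P) = R_f + β_P × MRP = 3.0% + 1.0419 × 4.0% = 7.17%

7.17%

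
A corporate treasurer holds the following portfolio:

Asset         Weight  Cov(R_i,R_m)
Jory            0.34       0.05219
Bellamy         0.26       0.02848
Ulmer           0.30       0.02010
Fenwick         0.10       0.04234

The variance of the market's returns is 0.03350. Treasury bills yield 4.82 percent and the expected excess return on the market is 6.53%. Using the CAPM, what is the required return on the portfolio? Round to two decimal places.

11.72%

β_Jory = 0.05219 / 0.03350 = 1.5579
β_Bellamy = 0.02848 / 0.03350 = 0.8501
β_Ulmer = 0.02010 / 0.03350 = 0.6000
β_Fenwick = 0.04234 / 0.03350 = 1.2639
β_P = Σ w_i β_i = 0.34×1.5579 + 0.26×0.8501 + 0.30×0.6000 + 0.10×1.2639 = 1.0571
E(R_P) = R_f + β_P × MRP = 4.82% + 1.0571 × 6.53% = 11.72%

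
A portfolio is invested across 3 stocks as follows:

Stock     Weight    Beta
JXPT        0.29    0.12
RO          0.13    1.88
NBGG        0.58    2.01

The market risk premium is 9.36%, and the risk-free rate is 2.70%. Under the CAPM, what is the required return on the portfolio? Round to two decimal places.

β_P = Σ w_i β_i = 0.29×0.12 + 0.13×1.88 + 0.58×2.01 = 1.4450
E(R_P) = R_f + β_P × MRP = 2.70% + 1.4450 × 9.36% = 16.23%

16.23%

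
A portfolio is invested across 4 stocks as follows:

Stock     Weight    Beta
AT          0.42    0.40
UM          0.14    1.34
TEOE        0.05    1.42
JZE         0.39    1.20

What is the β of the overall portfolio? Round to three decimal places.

β_P = Σ w_i β_i = 0.42×0.40 + 0.14×1.34 + 0.05×1.42 + 0.39×1.20 = 0.8946

0.895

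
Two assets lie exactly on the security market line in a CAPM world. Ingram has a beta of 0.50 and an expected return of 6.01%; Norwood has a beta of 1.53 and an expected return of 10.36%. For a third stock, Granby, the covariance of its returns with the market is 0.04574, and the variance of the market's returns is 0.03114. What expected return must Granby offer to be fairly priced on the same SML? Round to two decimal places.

MRP = (10.36% − 6.01%) / (1.53 − 0.50) = 4.2233%
R_f = 6.01% − 0.50 × 4.2233% = 3.8984%
β_Granby = Cov / Var(R_m) = 0.04574 / 0.03114 = 1.4689
E(R_Granby) = R_f + β × MRP = 3.8984% + 1.4689 × 4.2233% = 10.10%

10.10%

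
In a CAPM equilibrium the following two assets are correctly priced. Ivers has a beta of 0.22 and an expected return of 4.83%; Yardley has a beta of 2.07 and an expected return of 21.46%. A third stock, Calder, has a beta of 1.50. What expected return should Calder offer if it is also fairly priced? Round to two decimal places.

16.34%

MRP (SML slope) = (21.46% − 4.83%) / (2.07 − 0.22) = 16.63% / 1.85 = 8.9892%
R_f (intercept) = 4.83% − 0.22 × 8.9892% = 2.8524%
E(R_Calder) = R_f + β × MRP = 2.8524% + 1.50 × 8.9892% = 16.34%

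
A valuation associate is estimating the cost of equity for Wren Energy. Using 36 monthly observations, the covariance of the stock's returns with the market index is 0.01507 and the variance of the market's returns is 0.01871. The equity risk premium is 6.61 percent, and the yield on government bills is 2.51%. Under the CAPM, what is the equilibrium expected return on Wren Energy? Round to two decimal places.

β = Cov(R_i, R_m) / Var(R_m) = 0.01507 / 0.01871 = 0.8055
E(R) = R_f + β × MRP = 2.51% + 0.8055 × 6.61% = 7.83%

7.83%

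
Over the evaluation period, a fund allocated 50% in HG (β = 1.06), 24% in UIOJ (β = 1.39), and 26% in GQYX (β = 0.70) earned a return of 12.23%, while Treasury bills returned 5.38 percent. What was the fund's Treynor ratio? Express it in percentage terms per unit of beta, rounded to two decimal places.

6.55%

β_P = 0.50×1.06 + 0.24×1.39 + 0.26×0.70 = 1.0456
Treynor = (R_P − R_f) / β_P = (12.23% − 5.38%) / 1.0456 = 6.85% / 1.0456 = 6.55%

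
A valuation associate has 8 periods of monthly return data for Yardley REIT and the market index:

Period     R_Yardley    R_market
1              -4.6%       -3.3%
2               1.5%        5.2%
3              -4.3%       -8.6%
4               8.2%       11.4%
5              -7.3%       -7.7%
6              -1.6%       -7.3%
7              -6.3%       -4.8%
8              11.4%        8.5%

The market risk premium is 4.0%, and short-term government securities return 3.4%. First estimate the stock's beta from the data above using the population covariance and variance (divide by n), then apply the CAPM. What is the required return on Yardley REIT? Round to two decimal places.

Mean R_i = (-4.6 + 1.5 − 4.3 + 8.2 − 7.3 − 1.6 − 6.3 + 11.4) / 8 = -0.3750%
Mean R_m = (-3.3 + 5.2 − 8.6 + 11.4 − 7.7 − 7.3 − 4.8 + 8.5) / 8 = -0.8250%
Σ(R_i − R̄_i)(R_m − R̄_m) = 345.9950  ⇒  Cov = 345.9950 / 8 = 43.2494
Σ(R_m − R̄_m)² = 444.2750  ⇒  Var(R_m) = 444.2750 / 8 = 55.5344
β = Cov / Var(R_m) = 43.2494 / 55.5344 = 0.7788
E(R) = R_f + β × MRP = 3.4% + 0.7788 × 4.0% = 6.52%

6.52%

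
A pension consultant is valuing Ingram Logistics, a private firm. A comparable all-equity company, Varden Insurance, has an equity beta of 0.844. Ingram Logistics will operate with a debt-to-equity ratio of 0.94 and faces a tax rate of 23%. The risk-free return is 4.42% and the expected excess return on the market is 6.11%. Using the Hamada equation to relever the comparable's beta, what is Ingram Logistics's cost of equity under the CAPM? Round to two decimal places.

13.31%

β_L = β_U × [1 + (1 − t)(D/E)] = 0.844 × [1 + (1 − 0.23) × 0.94]
    = 0.844 × [1 + 0.77 × 0.94] = 0.844 × 1.7238 = 1.4549
E(R) = R_f + β_L × MRP = 4.42% + 1.4549 × 6.11% = 13.31%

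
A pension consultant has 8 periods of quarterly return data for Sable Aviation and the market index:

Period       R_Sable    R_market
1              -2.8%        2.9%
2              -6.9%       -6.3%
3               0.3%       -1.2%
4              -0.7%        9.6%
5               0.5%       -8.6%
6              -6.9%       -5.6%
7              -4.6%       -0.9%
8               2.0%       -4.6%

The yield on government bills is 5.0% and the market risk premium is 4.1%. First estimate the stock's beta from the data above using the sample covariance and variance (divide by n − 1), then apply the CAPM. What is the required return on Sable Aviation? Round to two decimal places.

5.38%

Mean R_i = (-2.8 − 6.9 + 0.3 − 0.7 + 0.5 − 6.9 − 4.6 + 2.0) / 8 = -2.3875%
Mean R_m = (2.9 − 6.3 − 1.2 + 9.6 − 8.6 − 5.6 − 0.9 − 4.6) / 8 = -1.8375%
Σ(R_i − R̄_i)(R_m − R̄_m) = 22.4538  ⇒  Cov = 22.4538 / 7 = 3.2077
Σ(R_m − R̄_m)² = 241.9788  ⇒  Var(R_m) = 241.9788 / 7 = 34.5684
β = Cov / Var(R_m) = 3.2077 / 34.5684 = 0.0928
E(R) = R_f + β × MRP = 5.0% + 0.0928 × 4.1% = 5.38%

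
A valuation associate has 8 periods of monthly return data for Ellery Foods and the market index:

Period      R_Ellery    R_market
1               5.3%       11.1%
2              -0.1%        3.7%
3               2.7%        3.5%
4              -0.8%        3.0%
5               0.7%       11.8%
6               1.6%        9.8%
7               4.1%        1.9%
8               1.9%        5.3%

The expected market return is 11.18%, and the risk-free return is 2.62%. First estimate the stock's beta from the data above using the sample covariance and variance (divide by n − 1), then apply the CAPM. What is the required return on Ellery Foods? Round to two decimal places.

3.46%

Mean R_i = (5.3 − 0.1 + 2.7 − 0.8 + 0.7 + 1.6 + 4.1 + 1.9) / 8 = 1.9250%
Mean R_m = (11.1 + 3.7 + 3.5 + 3.0 + 11.8 + 9.8 + 1.9 + 5.3) / 8 = 6.2625%
Σ(R_i − R̄_i)(R_m − R̄_m) = 10.8675  ⇒  Cov = 10.8675 / 7 = 1.5525
Σ(R_m − R̄_m)² = 111.3788  ⇒  Var(R_m) = 111.3788 / 7 = 15.9113
β = Cov / Var(R_m) = 1.5525 / 15.9113 = 0.0976
MRP = 11.18% − 2.62% = 8.56%
E(R) = R_f + β × MRP = 2.62% + 0.0976 × 8.56% = 3.46%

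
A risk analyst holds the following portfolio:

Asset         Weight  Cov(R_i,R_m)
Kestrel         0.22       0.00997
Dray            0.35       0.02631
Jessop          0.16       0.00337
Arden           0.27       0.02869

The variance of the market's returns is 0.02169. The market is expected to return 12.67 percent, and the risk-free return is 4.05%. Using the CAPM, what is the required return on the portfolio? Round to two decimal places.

11.87%

β_Kestrel = 0.00997 / 0.02169 = 0.4597
β_Dray = 0.02631 / 0.02169 = 1.2130
β_Jessop = 0.00337 / 0.02169 = 0.1554
β_Arden = 0.02869 / 0.02169 = 1.3227
β_P = Σ w_i β_i = 0.22×0.4597 + 0.35×1.2130 + 0.16×0.1554 + 0.27×1.3227 = 0.9077
MRP = 12.67% − 4.05% = 8.62%
E(R_P) = R_f + β_P × MRP = 4.05% + 0.9077 × 8.62% = 11.87%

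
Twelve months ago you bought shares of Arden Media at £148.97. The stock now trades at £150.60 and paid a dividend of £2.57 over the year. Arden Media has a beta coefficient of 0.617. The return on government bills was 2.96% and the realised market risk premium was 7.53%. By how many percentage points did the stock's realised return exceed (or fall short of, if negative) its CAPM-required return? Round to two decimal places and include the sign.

Realised HPR = (P1 + D1 − P0) / P0 = (150.60 + 2.57 − 148.97) / 148.97 = 4.20 / 148.97 = 2.8194%
CAPM required = R_f + β·MRP = 2.96% + 0.617 × 7.53% = 7.60601%
α = realised − required = 2.8194% − 7.60601% = -4.79%

-4.79%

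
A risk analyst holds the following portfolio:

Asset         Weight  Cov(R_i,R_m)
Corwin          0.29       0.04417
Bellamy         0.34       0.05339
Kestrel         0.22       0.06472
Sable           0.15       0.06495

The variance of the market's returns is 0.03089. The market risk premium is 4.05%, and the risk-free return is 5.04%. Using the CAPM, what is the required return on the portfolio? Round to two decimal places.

12.24%

β_Corwin = 0.04417 / 0.03089 = 1.4299
β_Bellamy = 0.05339 / 0.03089 = 1.7284
β_Kestrel = 0.06472 / 0.03089 = 2.0952
β_Sable = 0.06495 / 0.03089 = 2.1026
β_P = Σ w_i β_i = 0.29×1.4299 + 0.34×1.7284 + 0.22×2.0952 + 0.15×2.1026 = 1.7787
E(R_P) = R_f + β_P × MRP = 5.04% + 1.7787 × 4.05% = 12.24%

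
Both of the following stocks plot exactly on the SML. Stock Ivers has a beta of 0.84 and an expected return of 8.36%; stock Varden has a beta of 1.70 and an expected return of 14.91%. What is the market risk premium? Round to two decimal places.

Both satisfy E(R) = R_f + β·MRP, so the slope of the SML is
MRP = (14.91% − 8.36%) / (1.70 − 0.84) = 6.55% / 0.86 = 7.6163%

7.62%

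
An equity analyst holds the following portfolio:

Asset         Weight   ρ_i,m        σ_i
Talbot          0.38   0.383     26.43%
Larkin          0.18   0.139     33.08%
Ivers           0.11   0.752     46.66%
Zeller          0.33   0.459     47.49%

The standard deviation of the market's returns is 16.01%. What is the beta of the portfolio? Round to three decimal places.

β_Talbot = 0.383 × 26.43% / 16.01% = 0.6323
β_Larkin = 0.139 × 33.08% / 16.01% = 0.2872
β_Ivers = 0.752 × 46.66% / 16.01% = 2.1917
β_Zeller = 0.459 × 47.49% / 16.01% = 1.3615
β_P = Σ w_i β_i = 0.38×0.6323 + 0.18×0.2872 + 0.11×2.1917 + 0.33×1.3615 = 0.9824

0.982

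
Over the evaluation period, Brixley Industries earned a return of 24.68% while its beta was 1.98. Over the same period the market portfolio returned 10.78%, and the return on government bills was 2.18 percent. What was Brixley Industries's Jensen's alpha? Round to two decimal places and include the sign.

+5.47%

Market excess return = 10.78% − 2.18% = 8.60%
CAPM benchmark = R_f + β(R_m − R_f) = 2.18% + 1.98 × 8.60% = 19.2080%
α = actual − benchmark = 24.68% − 19.2080% = +5.47%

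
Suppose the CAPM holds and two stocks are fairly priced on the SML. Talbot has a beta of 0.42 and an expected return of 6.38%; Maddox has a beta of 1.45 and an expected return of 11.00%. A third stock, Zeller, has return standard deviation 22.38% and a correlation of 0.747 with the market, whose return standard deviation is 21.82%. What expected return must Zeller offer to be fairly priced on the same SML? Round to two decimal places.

7.93%

MRP = (11.00% − 6.38%) / (1.45 − 0.42) = 4.4854%
R_f = 6.38% − 0.42 × 4.4854% = 4.4961%
β_Zeller = ρ·σ_i/σ_m = 0.747 × 22.38 / 21.82 = 0.7662
E(R_Zeller) = R_f + β × MRP = 4.4961% + 0.7662 × 4.4854% = 7.93%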